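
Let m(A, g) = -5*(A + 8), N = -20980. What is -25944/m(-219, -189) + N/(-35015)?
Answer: -177259052/7388165 ≈ -23.992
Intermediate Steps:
m(A, g) = -40 - 5*A (m(A, g) = -5*(8 + A) = -40 - 5*A)
-25944/m(-219, -189) + N/(-35015) = -25944/(-40 - 5*(-219)) - 20980/(-35015) = -25944/(-40 + 1095) - 20980*(-1/35015) = -25944/1055 + 4196/7003 = -177259052/7388165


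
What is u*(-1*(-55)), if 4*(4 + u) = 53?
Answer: 2035/4 ≈ 508.75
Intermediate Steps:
u = 37/4 (u = -4 + (1/4)*53 = -4 + 53/4 = 37/4 ≈ 9.2500)
u*(-1*(-55)) = 37*(-1*(-55))/4 = (37/4)*55 = 2035/4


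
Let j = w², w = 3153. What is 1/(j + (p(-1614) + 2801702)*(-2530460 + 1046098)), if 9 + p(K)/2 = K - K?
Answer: -1/4158703324199 ≈ -2.4046e-13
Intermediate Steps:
p(K) = -18 (p(K) = -18 + 2*(K - K) = -18 + 2*0 = -18 + 0 = -18)
j = 9941409 (j = 3153² = 9941409)
1/(j + (p(-1614) + 2801702)*(-2530460 + 1046098)) = 1/(9941409 + (-18 + 2801702)*(-2530460 + 1046098)) = 1/(9941409 + 2801684*(-1484362)) = 1/(9941409 - 4158713265608) = 1/(-4158703324199) = -1/4158703324199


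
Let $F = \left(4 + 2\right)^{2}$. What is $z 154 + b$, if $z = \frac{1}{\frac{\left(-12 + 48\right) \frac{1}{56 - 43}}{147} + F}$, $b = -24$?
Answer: $- \frac{226279}{11472} \approx -19.724$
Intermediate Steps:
$F = 36$ ($F = 6^{2} = 36$)
$z = \frac{637}{22944}$ ($z = \frac{1}{\frac{\left(-12 + 48\right) \frac{1}{56 - 43}}{147} + 36} = \frac{1}{\frac{36}{13} \cdot \frac{1}{147} + 36} = \frac{1}{\frac{12}{637} + 36} = \frac{1}{\frac{22944}{637}} = \frac{637}{22944} \approx 0.027763$)
$z 154 + b = \frac{637}{22944} \cdot 154 - 24 = \frac{49049}{11472} - 24 = - \frac{226279}{11472}$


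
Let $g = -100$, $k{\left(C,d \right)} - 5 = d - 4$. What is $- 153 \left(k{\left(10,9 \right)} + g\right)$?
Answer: $13770$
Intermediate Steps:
$k{\left(C,d \right)} = 1 + d$ ($k{\left(C,d \right)} = 5 + \left(d - 4\right) = 5 + \left(-4 + d\right) = 1 + d$)
$- 153 \left(k{\left(10,9 \right)} + g\right) = - 153 \left(\left(1 + 9\right) - 100\right) = - 153 \left(10 - 100\right) = \left(-153\right) \left(-90\right) = 13770$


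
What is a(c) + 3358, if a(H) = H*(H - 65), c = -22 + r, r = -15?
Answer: 7132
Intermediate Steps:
c = -37 (c = -22 - 15 = -37)
a(H) = H*(-65 + H)
a(c) + 3358 = -37*(-65 - 37) + 3358 = -37*(-102) + 3358 = 3774 + 3358 = 7132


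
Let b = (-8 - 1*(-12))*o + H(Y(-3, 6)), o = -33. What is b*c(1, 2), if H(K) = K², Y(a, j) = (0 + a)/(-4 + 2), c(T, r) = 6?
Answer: -1557/2 ≈ -778.50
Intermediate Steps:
Y(a, j) = -a/2 (Y(a, j) = a/(-2) = a*(-½) = -a/2)
b = -519/4 (b = (-8 - 1*(-12))*(-33) + (-½*(-3))² = (-8 + 12)*(-33) + (3/2)² = 4*(-33) + 9/4 = -132 + 9/4 = -519/4 ≈ -129.75)
b*c(1, 2) = -519/4*6 = -1557/2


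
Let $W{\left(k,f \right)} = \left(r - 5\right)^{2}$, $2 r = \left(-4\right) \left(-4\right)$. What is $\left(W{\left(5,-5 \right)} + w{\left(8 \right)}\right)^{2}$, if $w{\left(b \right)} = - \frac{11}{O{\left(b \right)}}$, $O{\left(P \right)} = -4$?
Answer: $\frac{2209}{16} \approx 138.06$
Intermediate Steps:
$r = 8$ ($r = \frac{\left(-4\right) \left(-4\right)}{2} = \frac{1}{2} \cdot 16 = 8$)
$w{\left(b \right)} = \frac{11}{4}$ ($w{\left(b \right)} = - \frac{11}{-4} = \left(-11\right) \left(- \frac{1}{4}\right) = \frac{11}{4}$)
$W{\left(k,f \right)} = 9$ ($W{\left(k,f \right)} = \left(8 - 5\right)^{2} = 3^{2} = 9$)
$\left(W{\left(5,-5 \right)} + w{\left(8 \right)}\right)^{2} = \left(9 + \frac{11}{4}\right)^{2} = \left(\frac{47}{4}\right)^{2} = \frac{2209}{16}$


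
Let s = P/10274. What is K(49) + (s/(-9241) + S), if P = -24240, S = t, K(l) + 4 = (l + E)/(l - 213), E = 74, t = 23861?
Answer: 4529921845705/189884068 ≈ 23856.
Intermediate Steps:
K(l) = -4 + (74 + l)/(-213 + l) (K(l) = -4 + (l + 74)/(l - 213) = -4 + (74 + l)/(-213 + l))
S = 23861
s = -12120/5137 (s = -24240/10274 = -24240*1/10274 = -12120/5137 ≈ -2.3594)
K(49) + (s/(-9241) + S) = (926 - 3*49)/(-213 + 49) + (-12120/5137/(-9241) + 23861) = (926 - 147)/(-164) + (-12120/5137*(-1/9241) + 23861) = -1/164*779 + (12120/47471017 + 23861) = -19/4 + 1132705948757/47471017 = 4529921845705/189884068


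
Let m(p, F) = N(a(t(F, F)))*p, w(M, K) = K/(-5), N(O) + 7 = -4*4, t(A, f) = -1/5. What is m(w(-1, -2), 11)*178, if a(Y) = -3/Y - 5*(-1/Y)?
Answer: -8188/5 ≈ -1637.6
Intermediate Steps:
t(A, f) = -⅕ (t(A, f) = -1*⅕ = -⅕)
a(Y) = 2/Y (a(Y) = -3/Y - (-5)/Y = -3/Y + 5/Y = 2/Y)
N(O) = -23 (N(O) = -7 - 4*4 = -7 - 16 = -23)
w(M, K) = -K/5 (w(M, K) = K*(-⅕) = -K/5)
m(p, F) = -23*p
m(w(-1, -2), 11)*178 = -(-23)*(-2)/5*178 = -23*⅖*178 = -46/5*178 = -8188/5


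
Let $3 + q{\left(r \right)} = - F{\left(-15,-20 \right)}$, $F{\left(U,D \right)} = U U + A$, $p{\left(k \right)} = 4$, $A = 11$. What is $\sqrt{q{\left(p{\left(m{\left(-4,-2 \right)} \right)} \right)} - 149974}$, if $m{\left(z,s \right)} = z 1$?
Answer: $i \sqrt{150213} \approx 387.57 i$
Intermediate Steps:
$m{\left(z,s \right)} = z$
$F{\left(U,D \right)} = 11 + U^{2}$ ($F{\left(U,D \right)} = U U + 11 = U^{2} + 11 = 11 + U^{2}$)
$q{\left(r \right)} = -239$ ($q{\left(r \right)} = -3 - \left(11 + \left(-15\right)^{2}\right) = -3 - \left(11 + 225\right) = -3 - 236 = -239$)
$\sqrt{q{\left(p{\left(m{\left(-4,-2 \right)} \right)} \right)} - 149974} = \sqrt{-239 - 149974} = \sqrt{-150213} = i \sqrt{150213}$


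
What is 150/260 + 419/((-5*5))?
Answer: -10519/650 ≈ -16.183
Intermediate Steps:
150/260 + 419/((-5*5)) = 150*(1/260) + 419/(-25) = 15/26 + 419*(-1/25) = 15/26 - 419/25 = -10519/650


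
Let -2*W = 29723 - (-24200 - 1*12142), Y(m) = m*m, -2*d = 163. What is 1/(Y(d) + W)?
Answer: -4/105561 ≈ -3.7893e-5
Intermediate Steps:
d = -163/2 (d = -1/2*163 = -163/2 ≈ -81.500)
Y(m) = m**2
W = -66065/2 (W = -(29723 - (-24200 - 1*12142))/2 = -(29723 - (-24200 - 12142))/2 = -(29723 - 1*(-36342))/2 = -(29723 + 36342)/2 = -1/2*66065 = -66065/2 ≈ -33033.)
1/(Y(d) + W) = 1/((-163/2)**2 - 66065/2) = 1/(26569/4 - 66065/2) = 1/(-105561/4) = -4/105561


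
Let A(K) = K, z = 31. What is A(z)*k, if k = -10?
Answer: -310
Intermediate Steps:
A(z)*k = 31*(-10) = -310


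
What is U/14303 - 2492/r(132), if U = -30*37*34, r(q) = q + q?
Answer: -11401609/943998 ≈ -12.078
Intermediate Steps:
r(q) = 2*q
U = -37740 (U = -1110*34 = -37740)
U/14303 - 2492/r(132) = -37740/14303 - 2492/(2*132) = -37740*1/14303 - 2492/264 = -37740/14303 - 2492*1/264 = -37740/14303 - 623/66 = -11401609/943998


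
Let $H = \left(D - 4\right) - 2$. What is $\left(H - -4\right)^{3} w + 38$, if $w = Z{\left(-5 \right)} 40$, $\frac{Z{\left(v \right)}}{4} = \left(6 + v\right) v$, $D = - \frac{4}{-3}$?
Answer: $\frac{7426}{27} \approx 275.04$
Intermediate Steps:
$D = \frac{4}{3}$ ($D = \left(-4\right) \left(- \frac{1}{3}\right) = \frac{4}{3} \approx 1.3333$)
$Z{\left(v \right)} = 4 v \left(6 + v\right)$ ($Z{\left(v \right)} = 4 \left(6 + v\right) v = 4 v \left(6 + v\right)$)
$H = - \frac{14}{3}$ ($H = \left(\frac{4}{3} - 4\right) - 2 = - \frac{8}{3} - 2 = - \frac{14}{3} \approx -4.6667$)
$w = -800$ ($w = 4 \left(-5\right) \left(6 - 5\right) 40 = 4 \left(-5\right) 1 \cdot 40 = \left(-20\right) 40 = -800$)
$\left(H - -4\right)^{3} w + 38 = \left(- \frac{14}{3} - -4\right)^{3} \left(-800\right) + 38 = \left(- \frac{14}{3} + 4\right)^{3} \left(-800\right) + 38 = \left(- \frac{2}{3}\right)^{3} \left(-800\right) + 38 = \left(- \frac{8}{27}\right) \left(-800\right) + 38 = \frac{6400}{27} + 38 = \frac{7426}{27}$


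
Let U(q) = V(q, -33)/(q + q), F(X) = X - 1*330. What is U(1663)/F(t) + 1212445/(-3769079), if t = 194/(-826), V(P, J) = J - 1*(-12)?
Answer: -23911323714301/74336588426426 ≈ -0.32166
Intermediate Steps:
V(P, J) = 12 + J (V(P, J) = J + 12 = 12 + J)
t = -97/413 (t = 194*(-1/826) = -97/413 ≈ -0.23487)
F(X) = -330 + X (F(X) = X - 330 = -330 + X)
U(q) = -21/(2*q) (U(q) = (12 - 33)/(q + q) = -21*1/(2*q) = -21/(2*q))
U(1663)/F(t) + 1212445/(-3769079) = (-21/2/1663)/(-330 - 97/413) + 1212445/(-3769079) = (-21/2*1/1663)/(-136387/413) + 1212445*(-1/3769079) = -21/3326*(-413/136387) - 52715/163873 = 8673/453623162 - 52715/163873 = -23911323714301/74336588426426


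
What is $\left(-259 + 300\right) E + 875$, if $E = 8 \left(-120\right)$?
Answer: $-38485$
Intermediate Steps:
$E = -960$
$\left(-259 + 300\right) E + 875 = \left(-259 + 300\right) \left(-960\right) + 875 = 41 \left(-960\right) + 875 = -39360 + 875 = -38485$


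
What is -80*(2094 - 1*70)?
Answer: -161920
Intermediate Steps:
-80*(2094 - 1*70) = -80*(2094 - 70) = -80*2024 = -161920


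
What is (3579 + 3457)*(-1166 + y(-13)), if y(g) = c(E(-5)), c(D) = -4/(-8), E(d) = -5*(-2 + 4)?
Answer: -8200458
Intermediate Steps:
E(d) = -10 (E(d) = -5*2 = -10)
c(D) = ½ (c(D) = -4*(-⅛) = ½)
y(g) = ½
(3579 + 3457)*(-1166 + y(-13)) = (3579 + 3457)*(-1166 + ½) = 7036*(-2331/2) = -8200458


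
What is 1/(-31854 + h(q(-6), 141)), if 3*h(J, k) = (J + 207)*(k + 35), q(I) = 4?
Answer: -3/58426 ≈ -5.1347e-5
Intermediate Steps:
h(J, k) = (35 + k)*(207 + J)/3 (h(J, k) = ((J + 207)*(k + 35))/3 = ((207 + J)*(35 + k))/3 = ((35 + k)*(207 + J))/3 = (35 + k)*(207 + J)/3)
1/(-31854 + h(q(-6), 141)) = 1/(-31854 + (2415 + 69*141 + (35/3)*4 + (⅓)*4*141)) = 1/(-31854 + (2415 + 9729 + 140/3 + 188)) = 1/(-31854 + 37136/3) = 1/(-58426/3) = -3/58426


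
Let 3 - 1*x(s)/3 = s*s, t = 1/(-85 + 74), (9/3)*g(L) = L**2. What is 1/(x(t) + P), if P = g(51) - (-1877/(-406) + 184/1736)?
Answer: 217558/189546551 ≈ 0.0011478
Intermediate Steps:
g(L) = L**2/3
t = -1/11 (t = 1/(-11) = -1/11 ≈ -0.090909)
x(s) = 9 - 3*s**2 (x(s) = 9 - 3*s*s = 9 - 3*s**2)
P = 1550363/1798 (P = (1/3)*51**2 - (-1877/(-406) + 184/1736) = (1/3)*2601 - (-1877*(-1/406) + 184*(1/1736)) = 867 - (1877/406 + 23/217) = 867 - 1*8503/1798 = 867 - 8503/1798 = 1550363/1798 ≈ 862.27)
1/(x(t) + P) = 1/((9 - 3*(-1/11)**2) + 1550363/1798) = 1/((9 - 3*1/121) + 1550363/1798) = 1/((9 - 3/121) + 1550363/1798) = 1/(1086/121 + 1550363/1798) = 1/(189546551/217558) = 217558/189546551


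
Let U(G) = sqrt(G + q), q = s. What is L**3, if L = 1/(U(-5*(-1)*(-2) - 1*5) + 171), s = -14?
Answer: (171 + I*sqrt(29))**(-3) ≈ 1.988e-7 - 1.8832e-8*I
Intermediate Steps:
q = -14
U(G) = sqrt(-14 + G) (U(G) = sqrt(G - 14) = sqrt(-14 + G))
L = 1/(171 + I*sqrt(29)) (L = 1/(sqrt(-14 + (-5*(-1)*(-2) - 1*5)) + 171) = 1/(sqrt(-14 + (5*(-2) - 5)) + 171) = 1/(sqrt(-14 + (-10 - 5)) + 171) = 1/(sqrt(-14 - 15) + 171) = 1/(sqrt(-29) + 171) = 1/(I*sqrt(29) + 171) = 1/(171 + I*sqrt(29)) ≈ 0.0058422 - 0.00018398*I)
L**3 = (171/29270 - I*sqrt(29)/29270)**3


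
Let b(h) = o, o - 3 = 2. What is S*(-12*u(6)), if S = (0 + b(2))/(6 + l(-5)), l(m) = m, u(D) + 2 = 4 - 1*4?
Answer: 120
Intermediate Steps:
u(D) = -2 (u(D) = -2 + (4 - 1*4) = -2 + (4 - 4) = -2 + 0 = -2)
o = 5 (o = 3 + 2 = 5)
b(h) = 5
S = 5 (S = (0 + 5)/(6 - 5) = 5/1 = 5*1 = 5)
S*(-12*u(6)) = 5*(-12*(-2)) = 5*24 = 120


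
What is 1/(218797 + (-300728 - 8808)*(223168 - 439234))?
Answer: 1/66880424173 ≈ 1.4952e-11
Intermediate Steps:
1/(218797 + (-300728 - 8808)*(223168 - 439234)) = 1/(218797 - 309536*(-216066)) = 1/(218797 + 66880205376) = 1/66880424173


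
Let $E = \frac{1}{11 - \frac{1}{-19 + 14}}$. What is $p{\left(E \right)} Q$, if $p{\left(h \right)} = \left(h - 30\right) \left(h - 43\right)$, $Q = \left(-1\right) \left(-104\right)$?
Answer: $\frac{52325325}{392} \approx 1.3348 \cdot 10^{5}$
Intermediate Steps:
$Q = 104$
$E = \frac{5}{56}$ ($E = \frac{1}{11 - \frac{1}{-5}} = \frac{1}{11 - - \frac{1}{5}} = \frac{1}{11 + \frac{1}{5}} = \frac{1}{\frac{56}{5}} = \frac{5}{56} \approx 0.089286$)
$p{\left(h \right)} = \left(-43 + h\right) \left(-30 + h\right)$ ($p{\left(h \right)} = \left(-30 + h\right) \left(-43 + h\right) = \left(-43 + h\right) \left(-30 + h\right)$)
$p{\left(E \right)} Q = \left(1290 + \left(\frac{5}{56}\right)^{2} - \frac{365}{56}\right) 104 = \left(1290 + \frac{25}{3136} - \frac{365}{56}\right) 104 = \frac{4025025}{3136} \cdot 104 = \frac{52325325}{392}$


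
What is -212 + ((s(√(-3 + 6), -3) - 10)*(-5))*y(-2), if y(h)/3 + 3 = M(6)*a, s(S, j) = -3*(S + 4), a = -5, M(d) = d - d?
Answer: -1202 - 135*√3 ≈ -1435.8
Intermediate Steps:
M(d) = 0
s(S, j) = -12 - 3*S (s(S, j) = -3*(4 + S) = -12 - 3*S)
y(h) = -9 (y(h) = -9 + 3*(0*(-5)) = -9 + 3*0 = -9 + 0 = -9)
-212 + ((s(√(-3 + 6), -3) - 10)*(-5))*y(-2) = -212 + (((-12 - 3*√(-3 + 6)) - 10)*(-5))*(-9) = -212 + (((-12 - 3*√3) - 10)*(-5))*(-9) = -212 + ((-22 - 3*√3)*(-5))*(-9) = -212 + (110 + 15*√3)*(-9) = -212 + (-990 - 135*√3) = -1202 - 135*√3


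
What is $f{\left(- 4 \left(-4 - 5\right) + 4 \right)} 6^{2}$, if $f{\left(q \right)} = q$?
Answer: $1440$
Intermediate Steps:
$f{\left(- 4 \left(-4 - 5\right) + 4 \right)} 6^{2} = \left(- 4 \left(-4 - 5\right) + 4\right) 6^{2} = \left(\left(-4\right) \left(-9\right) + 4\right) 36 = \left(36 + 4\right) 36 = 40 \cdot 36 = 1440$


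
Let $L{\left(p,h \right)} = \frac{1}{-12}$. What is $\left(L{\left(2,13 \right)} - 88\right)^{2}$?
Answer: $\frac{1117249}{144} \approx 7758.7$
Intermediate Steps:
$L{\left(p,h \right)} = - \frac{1}{12}$
$\left(L{\left(2,13 \right)} - 88\right)^{2} = \left(- \frac{1}{12} - 88\right)^{2} = \left(- \frac{1057}{12}\right)^{2} = \frac{1117249}{144}$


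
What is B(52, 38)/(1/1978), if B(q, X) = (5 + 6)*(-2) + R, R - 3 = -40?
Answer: -116702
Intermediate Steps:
R = -37 (R = 3 - 40 = -37)
B(q, X) = -59 (B(q, X) = (5 + 6)*(-2) - 37 = 11*(-2) - 37 = -22 - 37 = -59)
B(52, 38)/(1/1978) = -59/(1/1978) = -59/1/1978 = -59*1978 = -116702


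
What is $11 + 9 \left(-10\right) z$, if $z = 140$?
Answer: $-12589$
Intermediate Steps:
$11 + 9 \left(-10\right) z = 11 + 9 \left(-10\right) 140 = 11 - 12600 = -12589$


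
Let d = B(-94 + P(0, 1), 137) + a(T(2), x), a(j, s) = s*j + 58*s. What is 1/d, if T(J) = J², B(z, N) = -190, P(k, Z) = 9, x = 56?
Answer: 1/3282 ≈ 0.00030469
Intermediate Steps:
a(j, s) = 58*s + j*s (a(j, s) = j*s + 58*s = 58*s + j*s)
d = 3282 (d = -190 + 56*(58 + 2²) = -190 + 56*(58 + 4) = -190 + 56*62 = -190 + 3472 = 3282)
1/d = 1/3282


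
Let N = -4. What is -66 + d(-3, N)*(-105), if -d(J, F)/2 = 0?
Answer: -66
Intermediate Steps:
d(J, F) = 0 (d(J, F) = -2*0 = 0)
-66 + d(-3, N)*(-105) = -66 + 0*(-105) = -66 + 0 = -66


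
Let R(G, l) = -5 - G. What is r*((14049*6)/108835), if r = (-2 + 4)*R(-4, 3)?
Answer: -168588/108835 ≈ -1.5490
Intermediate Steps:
r = -2 (r = (-2 + 4)*(-5 - 1*(-4)) = 2*(-5 + 4) = 2*(-1) = -2)
r*((14049*6)/108835) = -2*14049*6/108835 = -168588/108835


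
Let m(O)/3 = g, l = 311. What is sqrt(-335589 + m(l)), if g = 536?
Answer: 3*I*sqrt(37109) ≈ 577.91*I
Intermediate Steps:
m(O) = 1608 (m(O) = 3*536 = 1608)
sqrt(-335589 + m(l)) = sqrt(-335589 + 1608) = sqrt(-333981) = 3*I*sqrt(37109)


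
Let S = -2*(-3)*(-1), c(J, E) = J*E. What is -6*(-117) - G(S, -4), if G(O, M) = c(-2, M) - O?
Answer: 688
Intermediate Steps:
c(J, E) = E*J
S = -6 (S = 6*(-1) = -6)
G(O, M) = -O - 2*M (G(O, M) = M*(-2) - O = -2*M - O = -O - 2*M)
-6*(-117) - G(S, -4) = -6*(-117) - (-1*(-6) - 2*(-4)) = 702 - (6 + 8) = 702 - 1*14 = 702 - 14 = 688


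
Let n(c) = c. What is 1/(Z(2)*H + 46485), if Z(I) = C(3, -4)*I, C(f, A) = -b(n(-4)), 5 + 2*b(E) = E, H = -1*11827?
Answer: -1/59958 ≈ -1.6678e-5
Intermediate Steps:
H = -11827
b(E) = -5/2 + E/2
C(f, A) = 9/2 (C(f, A) = -(-5/2 + (½)*(-4)) = -(-5/2 - 2) = -1*(-9/2) = 9/2)
Z(I) = 9*I/2
1/(Z(2)*H + 46485) = 1/(((9/2)*2)*(-11827) + 46485) = 1/(9*(-11827) + 46485) = 1/(-106443 + 46485) = 1/(-59958) = -1/59958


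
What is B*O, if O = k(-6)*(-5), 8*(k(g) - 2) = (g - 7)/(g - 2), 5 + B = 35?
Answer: -10575/32 ≈ -330.47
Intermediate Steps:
B = 30 (B = -5 + 35 = 30)
k(g) = 2 + (-7 + g)/(8*(-2 + g)) (k(g) = 2 + ((g - 7)/(g - 2))/8 = 2 + ((-7 + g)/(-2 + g))/8 = 2 + (-7 + g)/(8*(-2 + g)))
O = -705/64 (O = ((-39 + 17*(-6))/(8*(-2 - 6)))*(-5) = ((1/8)*(-39 - 102)/(-8))*(-5) = ((1/8)*(-1/8)*(-141))*(-5) = (141/64)*(-5) = -705/64 ≈ -11.016)
B*O = 30*(-705/64) = -10575/32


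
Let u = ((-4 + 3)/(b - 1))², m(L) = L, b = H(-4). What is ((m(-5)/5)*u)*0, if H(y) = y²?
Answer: 0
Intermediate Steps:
b = 16 (b = (-4)² = 16)
u = 1/225 (u = ((-4 + 3)/(16 - 1))² = (-1/15)² = 1/225 ≈ 0.0044444)
((m(-5)/5)*u)*0 = (-5/5*(1/225))*0 = (-5*⅕*(1/225))*0 = -1*1/225*0 = -1/225*0 = 0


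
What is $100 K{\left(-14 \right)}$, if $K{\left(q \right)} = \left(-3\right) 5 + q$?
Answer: $-2900$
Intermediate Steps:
$K{\left(q \right)} = -15 + q$
$100 K{\left(-14 \right)} = 100 \left(-15 - 14\right) = 100 \left(-29\right) = -2900$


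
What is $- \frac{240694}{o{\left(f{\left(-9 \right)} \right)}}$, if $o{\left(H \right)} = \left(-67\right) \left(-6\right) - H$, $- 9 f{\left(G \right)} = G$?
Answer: $- \frac{240694}{401} \approx -600.23$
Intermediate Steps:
$f{\left(G \right)} = - \frac{G}{9}$
$o{\left(H \right)} = 402 - H$
$- \frac{240694}{o{\left(f{\left(-9 \right)} \right)}} = - \frac{240694}{402 - \left(- \frac{1}{9}\right) \left(-9\right)} = - \frac{240694}{402 - 1} = - \frac{240694}{401}$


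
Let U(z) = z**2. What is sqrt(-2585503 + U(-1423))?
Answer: 3*I*sqrt(62286) ≈ 748.71*I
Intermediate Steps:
sqrt(-2585503 + U(-1423)) = sqrt(-2585503 + (-1423)**2) = sqrt(-2585503 + 2024929) = sqrt(-560574) = 3*I*sqrt(62286)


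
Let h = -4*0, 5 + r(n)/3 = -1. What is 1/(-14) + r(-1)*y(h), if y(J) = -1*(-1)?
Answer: -253/14 ≈ -18.071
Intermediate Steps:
r(n) = -18 (r(n) = -15 + 3*(-1) = -15 - 3 = -18)
h = 0
y(J) = 1
1/(-14) + r(-1)*y(h) = 1/(-14) - 18*1 = -1/14 - 18 = -253/14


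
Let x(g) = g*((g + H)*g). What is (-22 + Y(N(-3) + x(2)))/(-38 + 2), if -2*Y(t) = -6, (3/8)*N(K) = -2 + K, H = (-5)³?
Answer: 19/36 ≈ 0.52778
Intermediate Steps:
H = -125
N(K) = -16/3 + 8*K/3 (N(K) = 8*(-2 + K)/3 = -16/3 + 8*K/3)
x(g) = g²*(-125 + g) (x(g) = g*((g - 125)*g) = g*((-125 + g)*g) = g*(g*(-125 + g)) = g²*(-125 + g))
Y(t) = 3 (Y(t) = -½*(-6) = 3)
(-22 + Y(N(-3) + x(2)))/(-38 + 2) = (-22 + 3)/(-38 + 2) = -19/(-36) = -1/36*(-19) = 19/36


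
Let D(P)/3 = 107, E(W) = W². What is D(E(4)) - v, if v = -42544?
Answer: 42865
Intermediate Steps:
D(P) = 321 (D(P) = 3*107 = 321)
D(E(4)) - v = 321 - 1*(-42544) = 321 + 42544 = 42865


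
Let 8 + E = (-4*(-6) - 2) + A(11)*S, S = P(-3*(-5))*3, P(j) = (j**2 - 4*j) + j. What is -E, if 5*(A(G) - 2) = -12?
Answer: 202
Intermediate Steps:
A(G) = -2/5 (A(G) = 2 + (1/5)*(-12) = 2 - 12/5 = -2/5)
P(j) = j**2 - 3*j
S = 540 (S = ((-3*(-5))*(-3 - 3*(-5)))*3 = (15*(-3 + 15))*3 = (15*12)*3 = 180*3 = 540)
E = -202 (E = -8 + ((-4*(-6) - 2) - 2/5*540) = -8 + ((24 - 2) - 216) = -8 + (22 - 216) = -8 - 194 = -202)
-E = -1*(-202) = 202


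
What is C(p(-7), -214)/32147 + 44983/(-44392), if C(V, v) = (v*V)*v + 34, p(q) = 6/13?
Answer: -212303647/598448552 ≈ -0.35476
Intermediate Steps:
p(q) = 6/13 (p(q) = 6*(1/13) = 6/13)
C(V, v) = 34 + V*v² (C(V, v) = (V*v)*v + 34 = V*v² + 34 = 34 + V*v²)
C(p(-7), -214)/32147 + 44983/(-44392) = (34 + (6/13)*(-214)²)/32147 + 44983/(-44392) = (34 + (6/13)*45796)*(1/32147) + 44983*(-1/44392) = (34 + 274776/13)*(1/32147) - 44983/44392 = (275218/13)*(1/32147) - 44983/44392 = 8878/13481 - 44983/44392 = -212303647/598448552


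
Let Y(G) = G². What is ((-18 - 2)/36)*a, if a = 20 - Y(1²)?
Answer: -95/9 ≈ -10.556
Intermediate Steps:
a = 19 (a = 20 - (1²)² = 20 - 1*1² = 20 - 1*1 = 20 - 1 = 19)
((-18 - 2)/36)*a = ((-18 - 2)/36)*19 = -20*1/36*19 = -5/9*19 = -95/9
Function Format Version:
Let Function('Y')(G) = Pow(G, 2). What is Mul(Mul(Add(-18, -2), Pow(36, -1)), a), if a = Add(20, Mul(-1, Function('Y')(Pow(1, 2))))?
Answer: Rational(-95, 9) ≈ -10.556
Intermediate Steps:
a = 19 (a = Add(20, Mul(-1, Pow(Pow(1, 2), 2))) = Add(20, Mul(-1, Pow(1, 2))) = Add(20, Mul(-1, 1)) = Add(20, -1) = 19)
Mul(Mul(Add(-18, -2), Pow(36, -1)), a) = Mul(Mul(Add(-18, -2), Pow(36, -1)), 19) = Mul(Mul(-20, Rational(1, 36)), 19) = Mul(Rational(-5, 9), 19) = Rational(-95, 9)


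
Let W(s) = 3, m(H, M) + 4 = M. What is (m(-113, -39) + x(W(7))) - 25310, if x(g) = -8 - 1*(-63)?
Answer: -25298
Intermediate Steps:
m(H, M) = -4 + M
x(g) = 55 (x(g) = -8 + 63 = 55)
(m(-113, -39) + x(W(7))) - 25310 = ((-4 - 39) + 55) - 25310 = (-43 + 55) - 25310 = 12 - 25310 = -25298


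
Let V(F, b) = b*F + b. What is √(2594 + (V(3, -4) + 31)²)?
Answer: √2819 ≈ 53.094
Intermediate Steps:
V(F, b) = b + F*b (V(F, b) = F*b + b = b + F*b)
√(2594 + (V(3, -4) + 31)²) = √(2594 + (-4*(1 + 3) + 31)²) = √(2594 + (-4*4 + 31)²) = √(2594 + (-16 + 31)²) = √(2594 + 15²) = √(2594 + 225) = √2819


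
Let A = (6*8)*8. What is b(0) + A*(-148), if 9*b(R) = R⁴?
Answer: -56832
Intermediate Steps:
b(R) = R⁴/9
A = 384 (A = 48*8 = 384)
b(0) + A*(-148) = (⅑)*0⁴ + 384*(-148) = (⅑)*0 - 56832 = 0 - 56832 = -56832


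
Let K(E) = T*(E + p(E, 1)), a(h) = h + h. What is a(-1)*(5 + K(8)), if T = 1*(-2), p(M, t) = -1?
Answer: 18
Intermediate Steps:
T = -2
a(h) = 2*h
K(E) = 2 - 2*E (K(E) = -2*(E - 1) = -2*(-1 + E) = 2 - 2*E)
a(-1)*(5 + K(8)) = (2*(-1))*(5 + (2 - 2*8)) = -2*(5 + (2 - 16)) = -2*(5 - 14) = -2*(-9) = 18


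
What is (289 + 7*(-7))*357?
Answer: 85680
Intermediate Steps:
(289 + 7*(-7))*357 = (289 - 49)*357 = 240*357 = 85680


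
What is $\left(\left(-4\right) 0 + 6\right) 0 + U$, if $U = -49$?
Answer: $-49$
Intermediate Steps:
$\left(\left(-4\right) 0 + 6\right) 0 + U = \left(\left(-4\right) 0 + 6\right) 0 - 49 = \left(0 + 6\right) 0 - 49 = 6 \cdot 0 - 49 = 0 - 49 = -49$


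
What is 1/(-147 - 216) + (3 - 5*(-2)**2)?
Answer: -6172/363 ≈ -17.003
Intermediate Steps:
1/(-147 - 216) + (3 - 5*(-2)**2) = 1/(-363) + (3 - 5*4) = -1/363 + (3 - 20) = -1/363 - 17 = -6172/363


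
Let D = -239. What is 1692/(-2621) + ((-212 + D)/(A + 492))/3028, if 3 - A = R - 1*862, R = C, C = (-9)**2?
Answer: -594419077/920621008 ≈ -0.64567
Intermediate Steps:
C = 81
R = 81
A = 784 (A = 3 - (81 - 1*862) = 3 - (81 - 862) = 3 - 1*(-781) = 3 + 781 = 784)
1692/(-2621) + ((-212 + D)/(A + 492))/3028 = 1692/(-2621) + ((-212 - 239)/(784 + 492))/3028 = 1692*(-1/2621) - 451/1276*(1/3028) = -1692/2621 - 451*1/1276*(1/3028) = -1692/2621 - 41/116*1/3028 = -1692/2621 - 41/351248 = -594419077/920621008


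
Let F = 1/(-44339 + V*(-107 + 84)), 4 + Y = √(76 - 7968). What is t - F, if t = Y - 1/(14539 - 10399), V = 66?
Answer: -759433637/189847980 + 2*I*√1973 ≈ -4.0002 + 88.837*I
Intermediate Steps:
Y = -4 + 2*I*√1973 (Y = -4 + √(76 - 7968) = -4 + √(-7892) = -4 + 2*I*√1973 ≈ -4.0 + 88.837*I)
t = -16561/4140 + 2*I*√1973 (t = (-4 + 2*I*√1973) - 1/(14539 - 10399) = (-4 + 2*I*√1973) - 1/4140 = -16561/4140 + 2*I*√1973 ≈ -4.0002 + 88.837*I)
F = -1/45857 (F = 1/(-44339 + 66*(-107 + 84)) = 1/(-44339 + 66*(-23)) = 1/(-44339 - 1518) = 1/(-45857) = -1/45857 ≈ -2.1807e-5)
t - F = (-16561/4140 + 2*I*√1973) - 1*(-1/45857) = (-16561/4140 + 2*I*√1973) + 1/45857 = -759433637/189847980 + 2*I*√1973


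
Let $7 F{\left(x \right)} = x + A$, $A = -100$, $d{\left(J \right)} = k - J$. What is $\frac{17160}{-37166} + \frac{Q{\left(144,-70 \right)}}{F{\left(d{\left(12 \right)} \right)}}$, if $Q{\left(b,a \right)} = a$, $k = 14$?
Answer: $\frac{84335}{18583} \approx 4.5383$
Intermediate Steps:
$d{\left(J \right)} = 14 - J$
$F{\left(x \right)} = - \frac{100}{7} + \frac{x}{7}$ ($F{\left(x \right)} = \frac{x - 100}{7} = \frac{-100 + x}{7} = - \frac{100}{7} + \frac{x}{7}$)
$\frac{17160}{-37166} + \frac{Q{\left(144,-70 \right)}}{F{\left(d{\left(12 \right)} \right)}} = \frac{17160}{-37166} - \frac{70}{- \frac{100}{7} + \frac{14 - 12}{7}} = 17160 \left(- \frac{1}{37166}\right) - \frac{70}{- \frac{100}{7} + \frac{14 - 12}{7}} = - \frac{8580}{18583} - \frac{70}{- \frac{100}{7} + \frac{1}{7} \cdot 2} = - \frac{8580}{18583} - \frac{70}{- \frac{100}{7} + \frac{2}{7}} = - \frac{8580}{18583} - \frac{70}{-14} = - \frac{8580}{18583} - -5 = - \frac{8580}{18583} + 5 = \frac{84335}{18583}$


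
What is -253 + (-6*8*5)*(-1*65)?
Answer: 15347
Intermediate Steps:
-253 + (-6*8*5)*(-1*65) = -253 - 48*5*(-65) = -253 - 240*(-65) = -253 + 15600 = 15347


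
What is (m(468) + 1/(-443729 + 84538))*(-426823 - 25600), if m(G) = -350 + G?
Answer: -19175739383151/359191 ≈ -5.3386e+7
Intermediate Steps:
(m(468) + 1/(-443729 + 84538))*(-426823 - 25600) = ((-350 + 468) + 1/(-443729 + 84538))*(-426823 - 25600) = (118 + 1/(-359191))*(-452423) = (118 - 1/359191)*(-452423) = (42384537/359191)*(-452423) = -19175739383151/359191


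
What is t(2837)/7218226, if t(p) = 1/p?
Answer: 1/20478107162 ≈ 4.8833e-11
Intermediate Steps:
t(2837)/7218226 = 1/(2837*7218226) = (1/2837)*(1/7218226) = 1/20478107162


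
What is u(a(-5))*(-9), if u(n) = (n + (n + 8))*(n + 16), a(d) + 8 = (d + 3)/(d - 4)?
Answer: 5032/9 ≈ 559.11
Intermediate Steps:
a(d) = -8 + (3 + d)/(-4 + d) (a(d) = -8 + (d + 3)/(d - 4) = -8 + (3 + d)/(-4 + d))
u(n) = (8 + 2*n)*(16 + n) (u(n) = (n + (8 + n))*(16 + n) = (8 + 2*n)*(16 + n))
u(a(-5))*(-9) = (128 + 2*(7*(5 - 1*(-5))/(-4 - 5))² + 40*(7*(5 - 1*(-5))/(-4 - 5)))*(-9) = (128 + 2*(7*(5 + 5)/(-9))² + 40*(7*(5 + 5)/(-9)))*(-9) = (128 + 2*(7*(-⅑)*10)² + 40*(7*(-⅑)*10))*(-9) = (128 + 2*(-70/9)² + 40*(-70/9))*(-9) = (128 + 2*(4900/81) - 2800/9)*(-9) = (128 + 9800/81 - 2800/9)*(-9) = -5032/81*(-9) = 5032/9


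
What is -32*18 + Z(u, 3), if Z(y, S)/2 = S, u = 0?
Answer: -570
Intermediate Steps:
Z(y, S) = 2*S
-32*18 + Z(u, 3) = -32*18 + 2*3 = -576 + 6 = -570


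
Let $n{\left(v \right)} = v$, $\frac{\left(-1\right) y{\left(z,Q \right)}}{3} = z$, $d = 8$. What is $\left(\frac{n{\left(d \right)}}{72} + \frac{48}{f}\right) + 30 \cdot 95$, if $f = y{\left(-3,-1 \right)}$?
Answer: $\frac{25699}{9} \approx 2855.4$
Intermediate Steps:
$y{\left(z,Q \right)} = - 3 z$
$f = 9$ ($f = \left(-3\right) \left(-3\right) = 9$)
$\left(\frac{n{\left(d \right)}}{72} + \frac{48}{f}\right) + 30 \cdot 95 = \left(\frac{8}{72} + \frac{48}{9}\right) + 30 \cdot 95 = \left(8 \cdot \frac{1}{72} + 48 \cdot \frac{1}{9}\right) + 2850 = \left(\frac{1}{9} + \frac{16}{3}\right) + 2850 = \frac{49}{9} + 2850 = \frac{25699}{9}$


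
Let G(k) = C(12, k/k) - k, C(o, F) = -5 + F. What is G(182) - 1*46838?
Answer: -47024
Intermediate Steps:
G(k) = -4 - k (G(k) = (-5 + k/k) - k = (-5 + 1) - k = -4 - k)
G(182) - 1*46838 = (-4 - 1*182) - 1*46838 = (-4 - 182) - 46838 = -186 - 46838 = -47024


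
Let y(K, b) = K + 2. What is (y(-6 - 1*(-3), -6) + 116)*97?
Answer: 11155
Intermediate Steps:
y(K, b) = 2 + K
(y(-6 - 1*(-3), -6) + 116)*97 = ((2 + (-6 - 1*(-3))) + 116)*97 = ((2 + (-6 + 3)) + 116)*97 = ((2 - 3) + 116)*97 = (-1 + 116)*97 = 115*97 = 11155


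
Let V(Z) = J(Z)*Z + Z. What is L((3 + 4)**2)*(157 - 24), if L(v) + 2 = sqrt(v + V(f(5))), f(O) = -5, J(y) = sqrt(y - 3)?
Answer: -266 + 133*sqrt(44 - 10*I*sqrt(2)) ≈ 627.27 - 140.03*I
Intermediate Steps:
J(y) = sqrt(-3 + y)
V(Z) = Z + Z*sqrt(-3 + Z) (V(Z) = sqrt(-3 + Z)*Z + Z = Z*sqrt(-3 + Z) + Z = Z + Z*sqrt(-3 + Z))
L(v) = -2 + sqrt(-5 + v - 10*I*sqrt(2)) (L(v) = -2 + sqrt(v - 5*(1 + sqrt(-3 - 5))) = -2 + sqrt(v - 5*(1 + sqrt(-8))) = -2 + sqrt(v - 5*(1 + 2*I*sqrt(2))) = -2 + sqrt(v + (-5 - 10*I*sqrt(2))) = -2 + sqrt(-5 + v - 10*I*sqrt(2)))
L((3 + 4)**2)*(157 - 24) = (-2 + sqrt(-5 + (3 + 4)**2 - 10*I*sqrt(2)))*(157 - 24) = (-2 + sqrt(-5 + 7**2 - 10*I*sqrt(2)))*133 = (-2 + sqrt(-5 + 49 - 10*I*sqrt(2)))*133 = (-2 + sqrt(44 - 10*I*sqrt(2)))*133 = -266 + 133*sqrt(44 - 10*I*sqrt(2))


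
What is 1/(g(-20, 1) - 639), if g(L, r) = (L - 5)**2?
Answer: -1/14 ≈ -0.071429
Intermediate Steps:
g(L, r) = (-5 + L)**2
1/(g(-20, 1) - 639) = 1/((-5 - 20)**2 - 639) = 1/((-25)**2 - 639) = 1/(625 - 639) = 1/(-14) = -1/14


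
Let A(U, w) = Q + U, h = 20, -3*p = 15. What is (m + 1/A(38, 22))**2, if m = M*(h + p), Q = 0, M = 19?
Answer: 117310561/1444 ≈ 81240.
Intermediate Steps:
p = -5 (p = -1/3*15 = -5)
A(U, w) = U (A(U, w) = 0 + U = U)
m = 285 (m = 19*(20 - 5) = 19*15 = 285)
(m + 1/A(38, 22))**2 = (285 + 1/38)**2 = (10831/38)**2 = 117310561/1444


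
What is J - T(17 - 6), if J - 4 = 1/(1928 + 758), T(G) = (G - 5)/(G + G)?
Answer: 110137/29546 ≈ 3.7276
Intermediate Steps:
T(G) = (-5 + G)/(2*G) (T(G) = (-5 + G)/((2*G)) = (-5 + G)*(1/(2*G)) = (-5 + G)/(2*G))
J = 10745/2686 (J = 4 + 1/(1928 + 758) = 4 + 1/2686 = 10745/2686 ≈ 4.0004)
J - T(17 - 6) = 10745/2686 - (-5 + (17 - 6))/(2*(17 - 6)) = 10745/2686 - (-5 + 11)/(2*11) = 10745/2686 - 6/(2*11) = 10745/2686 - 1*3/11 = 10745/2686 - 3/11 = 110137/29546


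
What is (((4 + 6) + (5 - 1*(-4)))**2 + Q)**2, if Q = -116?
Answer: 60025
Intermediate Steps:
(((4 + 6) + (5 - 1*(-4)))**2 + Q)**2 = (((4 + 6) + (5 - 1*(-4)))**2 - 116)**2 = ((10 + (5 + 4))**2 - 116)**2 = ((10 + 9)**2 - 116)**2 = (19**2 - 116)**2 = (361 - 116)**2 = 245**2 = 60025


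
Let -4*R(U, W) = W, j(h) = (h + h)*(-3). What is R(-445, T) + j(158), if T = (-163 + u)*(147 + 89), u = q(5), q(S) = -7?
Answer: 9082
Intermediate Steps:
u = -7
j(h) = -6*h (j(h) = (2*h)*(-3) = -6*h)
T = -40120 (T = (-163 - 7)*(147 + 89) = -170*236 = -40120)
R(U, W) = -W/4
R(-445, T) + j(158) = -1/4*(-40120) - 6*158 = 10030 - 948 = 9082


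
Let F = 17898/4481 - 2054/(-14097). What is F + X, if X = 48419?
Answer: 3058824715363/63168657 ≈ 48423.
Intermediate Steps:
F = 261512080/63168657 (F = 17898*(1/4481) - 2054*(-1/14097) = 17898/4481 + 2054/14097 = 261512080/63168657 ≈ 4.1399)
F + X = 261512080/63168657 + 48419 = 3058824715363/63168657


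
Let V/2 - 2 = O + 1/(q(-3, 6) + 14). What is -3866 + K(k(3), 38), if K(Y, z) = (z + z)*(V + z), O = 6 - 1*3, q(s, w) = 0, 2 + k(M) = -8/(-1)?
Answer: -1450/7 ≈ -207.14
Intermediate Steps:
k(M) = 6 (k(M) = -2 - 8/(-1) = -2 - 8*(-1) = -2 + 8 = 6)
O = 3 (O = 6 - 3 = 3)
V = 71/7 (V = 4 + 2*(3 + 1/(0 + 14)) = 4 + 2*(3 + 1/14) = 4 + 2*(43/14) = 4 + 43/7 = 71/7 ≈ 10.143)
K(Y, z) = 2*z*(71/7 + z) (K(Y, z) = (z + z)*(71/7 + z) = (2*z)*(71/7 + z) = 2*z*(71/7 + z))
-3866 + K(k(3), 38) = -3866 + (2/7)*38*(71 + 7*38) = -3866 + (2/7)*38*(71 + 266) = -3866 + (2/7)*38*337 = -3866 + 25612/7 = -1450/7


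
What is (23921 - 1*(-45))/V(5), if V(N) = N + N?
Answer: 11983/5 ≈ 2396.6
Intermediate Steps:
V(N) = 2*N
(23921 - 1*(-45))/V(5) = (23921 - 1*(-45))/((2*5)) = (23921 + 45)/10 = 23966*(1/10) = 11983/5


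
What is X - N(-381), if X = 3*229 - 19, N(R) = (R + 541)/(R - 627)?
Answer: 42094/63 ≈ 668.16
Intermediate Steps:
N(R) = (541 + R)/(-627 + R)
X = 668 (X = 687 - 19 = 668)
X - N(-381) = 668 - (541 - 381)/(-627 - 381) = 668 - 160/(-1008) = 668 - (-1)*160/1008 = 668 - 1*(-10/63) = 668 + 10/63 = 42094/63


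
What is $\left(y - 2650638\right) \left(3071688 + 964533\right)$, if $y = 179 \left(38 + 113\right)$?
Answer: $-10589465741589$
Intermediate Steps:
$y = 27029$ ($y = 179 \cdot 151 = 27029$)
$\left(y - 2650638\right) \left(3071688 + 964533\right) = \left(27029 - 2650638\right) \left(3071688 + 964533\right) = \left(-2623609\right) 4036221 = -10589465741589$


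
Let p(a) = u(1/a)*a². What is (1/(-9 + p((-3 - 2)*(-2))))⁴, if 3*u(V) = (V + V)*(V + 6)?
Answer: 81/81450625 ≈ 9.9447e-7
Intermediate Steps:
u(V) = 2*V*(6 + V)/3 (u(V) = ((V + V)*(V + 6))/3 = ((2*V)*(6 + V))/3 = (2*V*(6 + V))/3 = 2*V*(6 + V)/3)
p(a) = 2*a*(6 + 1/a)/3 (p(a) = (2*(1/a)*(6 + 1/a)/3)*a² = (2*(6 + 1/a)/(3*a))*a² = 2*a*(6 + 1/a)/3)
(1/(-9 + p((-3 - 2)*(-2))))⁴ = (1/(-9 + (⅔ + 4*((-3 - 2)*(-2)))))⁴ = (1/(-9 + (⅔ + 4*(-5*(-2)))))⁴ = (1/(-9 + (⅔ + 4*10)))⁴ = (1/(-9 + (⅔ + 40)))⁴ = (1/(-9 + 122/3))⁴ = (1/(95/3))⁴ = (3/95)⁴ = 81/81450625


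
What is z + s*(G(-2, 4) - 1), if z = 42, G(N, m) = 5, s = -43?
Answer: -130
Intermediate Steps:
z + s*(G(-2, 4) - 1) = 42 - 43*(5 - 1) = 42 - 43*4 = 42 - 172 = -130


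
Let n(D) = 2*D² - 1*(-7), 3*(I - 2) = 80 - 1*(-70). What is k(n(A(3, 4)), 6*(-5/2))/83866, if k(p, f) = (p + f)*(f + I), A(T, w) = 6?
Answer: 1184/41933 ≈ 0.028236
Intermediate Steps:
I = 52 (I = 2 + (80 - 1*(-70))/3 = 2 + (80 + 70)/3 = 2 + (⅓)*150 = 2 + 50 = 52)
n(D) = 7 + 2*D² (n(D) = 2*D² + 7 = 7 + 2*D²)
k(p, f) = (52 + f)*(f + p) (k(p, f) = (p + f)*(f + 52) = (f + p)*(52 + f) = (52 + f)*(f + p))
k(n(A(3, 4)), 6*(-5/2))/83866 = ((6*(-5/2))² + 52*(6*(-5/2)) + 52*(7 + 2*6²) + (6*(-5/2))*(7 + 2*6²))/83866 = ((6*(-5*½))² + 52*(6*(-5*½)) + 52*(7 + 2*36) + (6*(-5*½))*(7 + 2*36))*(1/83866) = ((6*(-5/2))² + 52*(6*(-5/2)) + 52*(7 + 72) + (6*(-5/2))*(7 + 72))*(1/83866) = ((-15)² + 52*(-15) + 52*79 - 15*79)*(1/83866) = (225 - 780 + 4108 - 1185)*(1/83866) = 2368*(1/83866) = 1184/41933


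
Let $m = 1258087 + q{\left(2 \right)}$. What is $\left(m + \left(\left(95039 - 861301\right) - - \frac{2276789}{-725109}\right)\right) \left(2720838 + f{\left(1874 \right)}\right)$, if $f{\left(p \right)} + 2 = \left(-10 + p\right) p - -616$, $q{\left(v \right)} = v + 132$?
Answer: $\frac{2216877909818372296}{725109} \approx 3.0573 \cdot 10^{12}$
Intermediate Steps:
$q{\left(v \right)} = 132 + v$
$m = 1258221$ ($m = 1258087 + \left(132 + 2\right) = 1258087 + 134 = 1258221$)
$f{\left(p \right)} = 614 + p \left(-10 + p\right)$ ($f{\left(p \right)} = -2 + \left(\left(-10 + p\right) p - -616\right) = -2 + \left(p \left(-10 + p\right) + 616\right) = -2 + \left(616 + p \left(-10 + p\right)\right) = 614 + p \left(-10 + p\right)$)
$\left(m + \left(\left(95039 - 861301\right) - - \frac{2276789}{-725109}\right)\right) \left(2720838 + f{\left(1874 \right)}\right) = \left(1258221 + \left(\left(95039 - 861301\right) - - \frac{2276789}{-725109}\right)\right) \left(2720838 + \left(614 + 1874^{2} - 18740\right)\right) = \left(1258221 + \left(\left(95039 - 861301\right) - \left(-2276789\right) \left(- \frac{1}{725109}\right)\right)\right) \left(2720838 + \left(614 + 3511876 - 18740\right)\right) = \left(1258221 - \frac{555625749347}{725109}\right) \left(2720838 + 3493750\right) = \left(1258221 - \frac{555625749347}{725109}\right) 6214588 = \frac{356721621742}{725109} \cdot 6214588 = \frac{2216877909818372296}{725109}$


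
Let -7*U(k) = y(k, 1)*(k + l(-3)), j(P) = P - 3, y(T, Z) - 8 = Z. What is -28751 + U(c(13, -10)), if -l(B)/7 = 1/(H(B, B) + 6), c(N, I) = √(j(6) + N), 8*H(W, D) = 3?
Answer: -3421813/119 ≈ -28755.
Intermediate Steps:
H(W, D) = 3/8 (H(W, D) = (⅛)*3 = 3/8)
y(T, Z) = 8 + Z
j(P) = -3 + P
c(N, I) = √(3 + N) (c(N, I) = √((-3 + 6) + N) = √(3 + N))
l(B) = -56/51 (l(B) = -7/(3/8 + 6) = -7/51/8 = -7*8/51 = -56/51)
U(k) = 24/17 - 9*k/7 (U(k) = -(8 + 1)*(k - 56/51)/7 = -9*(-56/51 + k)/7 = -(-168/17 + 9*k)/7 = 24/17 - 9*k/7)
-28751 + U(c(13, -10)) = -28751 + (24/17 - 9*√(3 + 13)/7) = -28751 + (24/17 - 9*√16/7) = -28751 + (24/17 - 9/7*4) = -28751 + (24/17 - 36/7) = -28751 - 444/119 = -3421813/119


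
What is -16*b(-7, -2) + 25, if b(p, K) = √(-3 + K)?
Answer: 25 - 16*I*√5 ≈ 25.0 - 35.777*I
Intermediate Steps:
-16*b(-7, -2) + 25 = -16*√(-3 - 2) + 25 = -16*I*√5 + 25 = 25 - 16*I*√5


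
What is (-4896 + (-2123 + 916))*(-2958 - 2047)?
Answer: 30545515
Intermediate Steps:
(-4896 + (-2123 + 916))*(-2958 - 2047) = (-4896 - 1207)*(-5005) = -6103*(-5005) = 30545515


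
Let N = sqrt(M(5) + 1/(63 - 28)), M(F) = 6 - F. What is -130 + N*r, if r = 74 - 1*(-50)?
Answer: -130 + 744*sqrt(35)/35 ≈ -4.2410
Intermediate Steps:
r = 124 (r = 74 + 50 = 124)
N = 6*sqrt(35)/35 (N = sqrt((6 - 1*5) + 1/(63 - 28)) = sqrt((6 - 5) + 1/35) = sqrt(1 + 1/35) = sqrt(36/35) = 6*sqrt(35)/35 ≈ 1.0142)
-130 + N*r = -130 + (6*sqrt(35)/35)*124 = -130 + 744*sqrt(35)/35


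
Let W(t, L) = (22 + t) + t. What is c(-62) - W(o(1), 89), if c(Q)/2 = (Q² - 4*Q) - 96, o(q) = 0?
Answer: 7970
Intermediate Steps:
W(t, L) = 22 + 2*t
c(Q) = -192 - 8*Q + 2*Q² (c(Q) = 2*((Q² - 4*Q) - 96) = 2*(-96 + Q² - 4*Q) = -192 - 8*Q + 2*Q²)
c(-62) - W(o(1), 89) = (-192 - 8*(-62) + 2*(-62)²) - (22 + 2*0) = (-192 + 496 + 2*3844) - (22 + 0) = (-192 + 496 + 7688) - 1*22 = 7992 - 22 = 7970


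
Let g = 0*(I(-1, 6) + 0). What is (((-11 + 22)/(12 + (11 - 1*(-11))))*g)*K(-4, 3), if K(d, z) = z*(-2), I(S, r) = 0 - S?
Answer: 0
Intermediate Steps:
I(S, r) = -S
K(d, z) = -2*z
g = 0 (g = 0*(-1*(-1) + 0) = 0*(1 + 0) = 0*1 = 0)
(((-11 + 22)/(12 + (11 - 1*(-11))))*g)*K(-4, 3) = (((-11 + 22)/(12 + (11 - 1*(-11))))*0)*(-2*3) = ((11/(12 + (11 + 11)))*0)*(-6) = ((11/(12 + 22))*0)*(-6) = ((11/34)*0)*(-6) = 0*(-6) = 0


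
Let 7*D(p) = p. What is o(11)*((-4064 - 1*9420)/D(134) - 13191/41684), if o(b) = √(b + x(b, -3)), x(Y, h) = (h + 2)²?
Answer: -1968118493*√3/1396414 ≈ -2441.2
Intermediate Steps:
D(p) = p/7
x(Y, h) = (2 + h)²
o(b) = √(1 + b) (o(b) = √(b + (2 - 3)²) = √(b + (-1)²) = √(b + 1) = √(1 + b))
o(11)*((-4064 - 1*9420)/D(134) - 13191/41684) = √(1 + 11)*((-4064 - 1*9420)/(((⅐)*134)) - 13191/41684) = √12*((-4064 - 9420)/(134/7) - 13191*1/41684) = (2*√3)*(-13484*7/134 - 13191/41684) = (2*√3)*(-47194/67 - 13191/41684) = (2*√3)*(-1968118493/2792828) = -1968118493*√3/1396414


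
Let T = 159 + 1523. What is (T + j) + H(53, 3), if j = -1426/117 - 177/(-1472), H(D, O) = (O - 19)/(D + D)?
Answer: 15241549673/9127872 ≈ 1669.8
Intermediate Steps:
H(D, O) = (-19 + O)/(2*D) (H(D, O) = (-19 + O)/((2*D)) = (-19 + O)*(1/(2*D)) = (-19 + O)/(2*D))
T = 1682
j = -2078363/172224 (j = -1426*1/117 - 177*(-1/1472) = -1426/117 + 177/1472 = -2078363/172224 ≈ -12.068)
(T + j) + H(53, 3) = (1682 - 2078363/172224) + (½)*(-19 + 3)/53 = 287602405/172224 + (½)*(1/53)*(-16) = 287602405/172224 - 8/53 = 15241549673/9127872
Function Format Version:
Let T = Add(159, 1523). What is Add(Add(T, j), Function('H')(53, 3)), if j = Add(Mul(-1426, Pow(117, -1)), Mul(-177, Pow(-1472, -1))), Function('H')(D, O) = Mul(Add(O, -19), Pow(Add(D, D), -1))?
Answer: Rational(15241549673, 9127872) ≈ 1669.8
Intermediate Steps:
Function('H')(D, O) = Mul(Rational(1, 2), Pow(D, -1), Add(-19, O)) (Function('H')(D, O) = Mul(Add(-19, O), Pow(Mul(2, D), -1)) = Mul(Add(-19, O), Mul(Rational(1, 2), Pow(D, -1))) = Mul(Rational(1, 2), Pow(D, -1), Add(-19, O)))
T = 1682
j = Rational(-2078363, 172224) (j = Add(Mul(-1426, Rational(1, 117)), Mul(-177, Rational(-1, 1472))) = Add(Rational(-1426, 117), Rational(177, 1472)) = Rational(-2078363, 172224) ≈ -12.068)
Add(Add(T, j), Function('H')(53, 3)) = Add(Add(1682, Rational(-2078363, 172224)), Mul(Rational(1, 2), Pow(53, -1), Add(-19, 3))) = Add(Rational(287602405, 172224), Mul(Rational(1, 2), Rational(1, 53), -16)) = Add(Rational(287602405, 172224), Rational(-8, 53)) = Rational(15241549673, 9127872)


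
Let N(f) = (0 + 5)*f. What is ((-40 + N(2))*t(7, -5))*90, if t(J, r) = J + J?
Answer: -37800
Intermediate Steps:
t(J, r) = 2*J
N(f) = 5*f
((-40 + N(2))*t(7, -5))*90 = ((-40 + 5*2)*(2*7))*90 = ((-40 + 10)*14)*90 = -30*14*90 = -420*90 = -37800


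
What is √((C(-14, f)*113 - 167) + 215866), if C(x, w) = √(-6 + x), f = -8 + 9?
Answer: √(215699 + 226*I*√5) ≈ 464.43 + 0.544*I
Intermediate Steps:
f = 1
√((C(-14, f)*113 - 167) + 215866) = √((√(-6 - 14)*113 - 167) + 215866) = √((√(-20)*113 - 167) + 215866) = √(((2*I*√5)*113 - 167) + 215866) = √((226*I*√5 - 167) + 215866) = √((-167 + 226*I*√5) + 215866) = √(215699 + 226*I*√5)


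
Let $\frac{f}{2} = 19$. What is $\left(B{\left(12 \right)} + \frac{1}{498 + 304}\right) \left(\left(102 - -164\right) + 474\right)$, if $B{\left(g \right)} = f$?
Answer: $\frac{11276490}{401} \approx 28121.0$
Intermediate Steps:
$f = 38$ ($f = 2 \cdot 19 = 38$)
$B{\left(g \right)} = 38$
$\left(B{\left(12 \right)} + \frac{1}{498 + 304}\right) \left(\left(102 - -164\right) + 474\right) = \left(38 + \frac{1}{498 + 304}\right) \left(\left(102 - -164\right) + 474\right) = \left(38 + \frac{1}{802}\right) \left(\left(102 + 164\right) + 474\right) = \left(38 + \frac{1}{802}\right) \left(266 + 474\right) = \frac{30477}{802} \cdot 740 = \frac{11276490}{401}$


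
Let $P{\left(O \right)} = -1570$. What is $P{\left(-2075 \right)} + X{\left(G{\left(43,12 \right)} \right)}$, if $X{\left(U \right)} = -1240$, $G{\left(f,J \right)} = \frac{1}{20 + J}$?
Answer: $-2810$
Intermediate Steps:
$P{\left(-2075 \right)} + X{\left(G{\left(43,12 \right)} \right)} = -1570 - 1240 = -2810$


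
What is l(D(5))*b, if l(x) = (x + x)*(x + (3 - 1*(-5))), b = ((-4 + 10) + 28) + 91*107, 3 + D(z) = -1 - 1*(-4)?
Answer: 0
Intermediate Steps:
D(z) = 0 (D(z) = -3 + (-1 - 1*(-4)) = -3 + (-1 + 4) = -3 + 3 = 0)
b = 9771 (b = (6 + 28) + 9737 = 34 + 9737 = 9771)
l(x) = 2*x*(8 + x) (l(x) = (2*x)*(x + (3 + 5)) = (2*x)*(x + 8) = (2*x)*(8 + x) = 2*x*(8 + x))
l(D(5))*b = (2*0*(8 + 0))*9771 = (2*0*8)*9771 = 0*9771 = 0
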